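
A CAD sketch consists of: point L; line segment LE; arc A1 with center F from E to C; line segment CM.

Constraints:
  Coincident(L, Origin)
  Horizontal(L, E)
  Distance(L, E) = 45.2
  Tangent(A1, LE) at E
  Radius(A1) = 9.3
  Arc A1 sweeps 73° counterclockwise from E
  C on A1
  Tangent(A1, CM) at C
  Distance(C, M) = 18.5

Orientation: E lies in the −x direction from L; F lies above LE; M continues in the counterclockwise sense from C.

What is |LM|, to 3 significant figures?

39.3

L is at the origin; L and E share the same y with |LE| = 45.2 and E on the −x side, so E = (-45.2, 0.00). Since A1 is tangent to LE there, FE ⟂ LE, so F = E + (0, 9.3) = (-45.2, 9.30). On A1, E sits at bearing -90° from F; a 73° counterclockwise sweep puts C at bearing -17°, so C = F + 9.3·(cos -17°, sin -17°) = (-36.3, 6.58). Since A1 is tangent to CM there, FC ⟂ CM, so CM runs along (−sin -17°, cos -17°); with |CM| = 18.5, M = (-30.9, 24.3). Then |LM| = |M − L| = 39.3.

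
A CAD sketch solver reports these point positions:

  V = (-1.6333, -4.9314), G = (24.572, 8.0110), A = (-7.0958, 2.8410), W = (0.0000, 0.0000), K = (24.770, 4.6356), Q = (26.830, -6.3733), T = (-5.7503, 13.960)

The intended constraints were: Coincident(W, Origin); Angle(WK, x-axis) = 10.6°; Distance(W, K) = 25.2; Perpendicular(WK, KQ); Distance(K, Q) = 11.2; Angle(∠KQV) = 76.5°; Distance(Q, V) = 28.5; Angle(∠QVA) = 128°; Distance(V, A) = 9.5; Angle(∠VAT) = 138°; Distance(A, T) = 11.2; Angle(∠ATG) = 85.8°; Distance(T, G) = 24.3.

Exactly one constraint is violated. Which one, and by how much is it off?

Distance(T, G) = 24.3 — off by 6.60.

W = (0.00, 0.00) ✓; WK at 10.60° ✓; |WK| = 25.20 ✓; ∠(WK, KQ) = 90.00° ✓; |KQ| = 11.20 ✓; ∠KQV = 76.50° ✓; |QV| = 28.50 ✓; ∠QVA = 128.0° ✓; |VA| = 9.500 ✓; ∠VAT = 138.0° ✓; |AT| = 11.20 ✓; ∠ATG = 85.80° ✓; |TG| = 30.90 ✗.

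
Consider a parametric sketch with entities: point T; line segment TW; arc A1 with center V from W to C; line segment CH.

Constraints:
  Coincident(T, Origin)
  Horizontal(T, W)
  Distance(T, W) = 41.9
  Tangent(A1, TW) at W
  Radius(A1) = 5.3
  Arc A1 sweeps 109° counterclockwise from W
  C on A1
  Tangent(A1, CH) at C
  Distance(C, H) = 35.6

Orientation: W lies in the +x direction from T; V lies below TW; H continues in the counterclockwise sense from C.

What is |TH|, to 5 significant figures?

63.289

T is at the origin; T and W share the same y with |TW| = 41.9 and W on the +x side, so W = (41.900, 0.0000). A1 meets TW tangentially, so VW is at right angles to TW, so V = W + (0, -5.3) = (41.900, -5.3000). On A1, W sits at bearing 90° from V; a 109° counterclockwise sweep puts C at bearing 199°, so C = V + 5.3·(cos 199°, sin 199°) = (36.889, -7.0255). Since A1 is tangent to CH there, VC ⟂ CH, so CH runs along (−sin 199°, cos 199°); with |CH| = 35.6, H = (48.479, -40.686). Then |TH| = |H − T| = 63.289.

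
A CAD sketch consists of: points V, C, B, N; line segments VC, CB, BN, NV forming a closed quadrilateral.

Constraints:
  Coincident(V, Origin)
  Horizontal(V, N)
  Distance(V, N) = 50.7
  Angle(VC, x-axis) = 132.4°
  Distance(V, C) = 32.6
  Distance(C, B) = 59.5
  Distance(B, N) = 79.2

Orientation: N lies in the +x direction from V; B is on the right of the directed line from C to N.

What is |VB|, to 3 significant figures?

40.7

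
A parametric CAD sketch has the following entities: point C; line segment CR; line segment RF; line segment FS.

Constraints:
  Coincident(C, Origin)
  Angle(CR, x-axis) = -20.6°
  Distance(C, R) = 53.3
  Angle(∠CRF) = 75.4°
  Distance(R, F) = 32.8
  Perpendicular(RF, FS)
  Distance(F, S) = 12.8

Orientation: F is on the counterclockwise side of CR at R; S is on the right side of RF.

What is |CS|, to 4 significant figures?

67.23

∠CRF = 75.4°, so RF runs at -20.6° + (180° − 75.4°) = 84.00° from the x-axis; with |RF| = 32.8, F = R + 32.8·(cos 84.00°, sin 84.00°) = (53.32, 13.87). The perpendicularity gives FS at right angles to RF; with |FS| = 12.8 on the right of RF, S = F + 12.8·(0.9945, -0.1045) = (66.05, 12.53). Then |CS| = |S − C| = 67.23.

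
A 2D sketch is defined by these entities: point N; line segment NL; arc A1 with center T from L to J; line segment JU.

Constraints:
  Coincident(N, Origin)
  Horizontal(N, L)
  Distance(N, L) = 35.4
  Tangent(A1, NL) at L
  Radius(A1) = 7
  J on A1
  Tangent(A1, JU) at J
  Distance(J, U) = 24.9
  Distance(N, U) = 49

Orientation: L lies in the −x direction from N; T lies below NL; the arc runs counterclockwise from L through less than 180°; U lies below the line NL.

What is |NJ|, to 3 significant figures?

43.1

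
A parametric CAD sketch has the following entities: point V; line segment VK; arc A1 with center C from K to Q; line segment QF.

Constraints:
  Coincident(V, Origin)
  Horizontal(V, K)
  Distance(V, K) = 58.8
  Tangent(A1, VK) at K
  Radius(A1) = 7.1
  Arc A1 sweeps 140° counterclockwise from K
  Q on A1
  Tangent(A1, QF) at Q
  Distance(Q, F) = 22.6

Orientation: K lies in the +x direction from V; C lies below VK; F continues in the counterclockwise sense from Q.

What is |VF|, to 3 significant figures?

76.5

V is at the origin; V and K share the same y with |VK| = 58.8 and K on the +x side, so K = (58.8, 0.00). A1 meets VK tangentially, so CK is at right angles to VK, so C = K + (0, -7.1) = (58.8, -7.10). On A1, K sits at bearing 90° from C; a 140° counterclockwise sweep puts Q at bearing 230°, so Q = C + 7.1·(cos 230°, sin 230°) = (54.2, -12.5). The tangent condition forces CQ to be normal to QF, so QF runs along (−sin 230°, cos 230°); with |QF| = 22.6, F = (71.5, -27.1). Then |VF| = |F − V| = 76.5.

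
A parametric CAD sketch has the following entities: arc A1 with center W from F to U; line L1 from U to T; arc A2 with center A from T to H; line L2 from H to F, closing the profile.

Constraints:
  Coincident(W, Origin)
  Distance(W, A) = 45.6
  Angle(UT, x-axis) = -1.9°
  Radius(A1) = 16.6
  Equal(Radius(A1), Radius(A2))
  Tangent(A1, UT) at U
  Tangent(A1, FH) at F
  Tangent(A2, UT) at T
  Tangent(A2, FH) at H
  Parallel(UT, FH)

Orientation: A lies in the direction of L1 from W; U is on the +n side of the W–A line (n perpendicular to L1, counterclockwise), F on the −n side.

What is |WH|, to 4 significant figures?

48.53

Tangency of A1 to both parallel lines with radius 16.6 puts U and F at W ± 16.6·n: U = (0.5504, 16.59), F = (-0.5504, -16.59). Equal radii place T and H the same way about A: T = A + 16.6·n = (46.13, 15.08), H = A − 16.6·n = (45.02, -18.10). Then |WH| = |H − W| = 48.53.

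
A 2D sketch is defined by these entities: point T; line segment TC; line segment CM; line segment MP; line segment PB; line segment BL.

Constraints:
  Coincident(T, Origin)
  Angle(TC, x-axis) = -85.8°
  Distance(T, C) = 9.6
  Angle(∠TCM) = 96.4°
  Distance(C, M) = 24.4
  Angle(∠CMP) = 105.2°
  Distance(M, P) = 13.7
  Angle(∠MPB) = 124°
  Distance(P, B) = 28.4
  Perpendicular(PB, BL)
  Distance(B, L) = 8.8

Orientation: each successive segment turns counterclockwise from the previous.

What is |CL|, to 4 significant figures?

29.10

∠MPB = 124.0° gives PB at 128.6° from the x-axis; with |PB| = 28.4, B = (11.46, 24.76). PB ⟂ BL, so BL runs at -141.4°; with |BL| = 8.8, L = (4.586, 19.27). Then |CL| = |L − C| = 29.10.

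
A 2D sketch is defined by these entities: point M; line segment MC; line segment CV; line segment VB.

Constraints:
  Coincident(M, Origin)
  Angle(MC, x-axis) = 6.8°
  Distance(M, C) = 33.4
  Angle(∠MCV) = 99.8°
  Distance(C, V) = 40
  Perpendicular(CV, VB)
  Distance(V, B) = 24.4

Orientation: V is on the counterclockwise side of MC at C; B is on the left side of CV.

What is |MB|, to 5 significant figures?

46.471

M is at the origin; MC runs at 6.8° with length 33.4, so C = 33.4·(cos 6.8°, sin 6.8°) = (33.165, 3.9547). ∠MCV = 99.8°, so CV runs at 6.8° + (180° − 99.8°) = 87.000° from the x-axis; with |CV| = 40.0, V = C + 40.0·(cos 87.000°, sin 87.000°) = (35.258, 43.900). The perpendicularity gives VB at right angles to CV; with |VB| = 24.4 on the left of CV, B = V + 24.4·(-0.99863, 0.052336) = (10.892, 45.177). Then |MB| = |B − M| = 46.471.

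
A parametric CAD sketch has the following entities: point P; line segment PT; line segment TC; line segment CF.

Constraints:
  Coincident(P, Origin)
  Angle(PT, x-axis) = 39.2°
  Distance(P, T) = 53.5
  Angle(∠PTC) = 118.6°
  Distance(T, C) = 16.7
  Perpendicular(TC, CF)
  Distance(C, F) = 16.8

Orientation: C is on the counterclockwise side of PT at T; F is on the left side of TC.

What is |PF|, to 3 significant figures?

52.0

∠PTC = 118.6°, so TC runs at 39.2° + (180° − 118.6°) = 101° from the x-axis; with |TC| = 16.7, C = T + 16.7·(cos 101°, sin 101°) = (38.4, 50.2). The perpendicularity gives CF at right angles to TC; with |CF| = 16.8 on the left of TC, F = C + 16.8·(-0.983, -0.184) = (21.9, 47.1). Then |PF| = |F − P| = 52.0.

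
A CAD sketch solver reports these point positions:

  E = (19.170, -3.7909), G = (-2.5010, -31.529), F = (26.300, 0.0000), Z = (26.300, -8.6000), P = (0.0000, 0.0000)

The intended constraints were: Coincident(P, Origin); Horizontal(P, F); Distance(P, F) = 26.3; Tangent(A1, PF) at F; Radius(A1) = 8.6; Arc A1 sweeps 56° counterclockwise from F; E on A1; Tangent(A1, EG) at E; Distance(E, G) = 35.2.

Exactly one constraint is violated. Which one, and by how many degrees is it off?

Tangent(A1, EG) at E — off by 4.00°.

P = (0.00, 0.00) ✓; P.y = 0.00, F.y = 0.00 ✓; |PF| = 26.30 ✓; ∠(ZF, FP) = 90.00° ✓; |ZF| = 8.600 ✓; bearing(Z→E) − bearing(Z→F) = 56.00° ✓; |ZE| = 8.600 ✓; ∠(ZE, EG) = 94.00° ✗; |EG| = 35.20 ✓.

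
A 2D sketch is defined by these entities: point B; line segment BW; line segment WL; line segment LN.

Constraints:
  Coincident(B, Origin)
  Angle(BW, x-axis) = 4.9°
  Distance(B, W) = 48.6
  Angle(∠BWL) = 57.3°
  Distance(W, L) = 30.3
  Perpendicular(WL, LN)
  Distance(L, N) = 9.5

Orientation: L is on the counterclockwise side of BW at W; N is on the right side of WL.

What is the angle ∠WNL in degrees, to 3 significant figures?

72.6°

∠BWL = 57.3°, so WL runs at 4.9° + (180° − 57.3°) = 128° from the x-axis; with |WL| = 30.3, L = W + 30.3·(cos 128°, sin 128°) = (29.9, 28.2). The perpendicularity gives LN at right angles to WL; with |LN| = 9.5 on the right of WL, N = L + 9.5·(0.792, 0.610) = (37.5, 34.0). Then cos ∠WNL = NW·NL / (|NW||NL|), giving 72.6°.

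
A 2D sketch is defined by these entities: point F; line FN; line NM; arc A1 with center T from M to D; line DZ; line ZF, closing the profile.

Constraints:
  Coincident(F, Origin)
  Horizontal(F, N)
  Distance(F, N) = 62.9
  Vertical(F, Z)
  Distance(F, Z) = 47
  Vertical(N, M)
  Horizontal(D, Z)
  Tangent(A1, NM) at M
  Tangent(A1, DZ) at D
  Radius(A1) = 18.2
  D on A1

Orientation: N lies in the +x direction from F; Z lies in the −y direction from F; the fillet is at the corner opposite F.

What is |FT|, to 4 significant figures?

53.17

F is at the origin; FN is horizontal with |FN| = 62.9 and N on the +x side, so N = (62.90, 0.000). FZ is vertical with |FZ| = 47.0 and Z on the −y side, so Z = (0.000, -47.00). The virtual corner opposite F is at (62.90, -47.00). Tangency of A1 to NM means the radius TM is perpendicular to NM and tangency of A1 to DZ means the radius TD is perpendicular to DZ, with radius 18.2, so the center T sits 18.2 in from both sides at T = (44.70, -28.80). Then |FT| = |T − F| = 53.17.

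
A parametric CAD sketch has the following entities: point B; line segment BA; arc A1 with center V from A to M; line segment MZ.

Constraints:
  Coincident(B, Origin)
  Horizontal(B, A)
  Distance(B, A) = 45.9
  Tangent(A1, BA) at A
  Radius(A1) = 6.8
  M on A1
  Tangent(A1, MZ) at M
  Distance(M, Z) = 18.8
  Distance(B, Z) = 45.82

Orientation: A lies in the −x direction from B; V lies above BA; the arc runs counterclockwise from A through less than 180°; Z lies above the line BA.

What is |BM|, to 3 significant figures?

39.6

Checks: |VM| = 6.800 ✓; ∠(VM, MZ) = 90.00° ✓; |MZ| = 18.80 ✓; |BZ| = 45.82 ✓.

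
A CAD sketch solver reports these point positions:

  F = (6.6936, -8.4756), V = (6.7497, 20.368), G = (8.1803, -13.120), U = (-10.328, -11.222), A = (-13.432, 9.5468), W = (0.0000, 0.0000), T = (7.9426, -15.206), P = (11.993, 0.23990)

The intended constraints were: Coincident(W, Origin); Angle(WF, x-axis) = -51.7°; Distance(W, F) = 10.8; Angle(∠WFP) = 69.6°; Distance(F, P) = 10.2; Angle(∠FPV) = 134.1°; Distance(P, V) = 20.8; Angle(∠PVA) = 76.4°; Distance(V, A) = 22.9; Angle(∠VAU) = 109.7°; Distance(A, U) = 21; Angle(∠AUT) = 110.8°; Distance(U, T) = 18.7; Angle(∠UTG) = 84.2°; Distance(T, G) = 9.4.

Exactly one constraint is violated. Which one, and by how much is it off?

Distance(T, G) = 9.4 — off by 7.30.

W = (0.00, 0.00) ✓; WF at -51.70° ✓; |WF| = 10.80 ✓; ∠WFP = 69.60° ✓; |FP| = 10.20 ✓; ∠FPV = 134.1° ✓; |PV| = 20.80 ✓; ∠PVA = 76.40° ✓; |VA| = 22.90 ✓; ∠VAU = 109.7° ✓; |AU| = 21.00 ✓; ∠AUT = 110.8° ✓; |UT| = 18.70 ✓; ∠UTG = 84.20° ✓; |TG| = 2.099 ✗.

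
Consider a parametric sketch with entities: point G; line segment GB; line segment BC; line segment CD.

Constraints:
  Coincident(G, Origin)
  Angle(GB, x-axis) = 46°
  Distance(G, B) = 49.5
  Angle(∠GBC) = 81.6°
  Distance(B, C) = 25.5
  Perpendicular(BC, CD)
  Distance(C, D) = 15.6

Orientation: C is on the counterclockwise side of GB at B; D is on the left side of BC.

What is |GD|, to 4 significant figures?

38.04

G is at the origin; GB runs at 46.0° with length 49.5, so B = 49.5·(cos 46.0°, sin 46.0°) = (34.39, 35.61). ∠GBC = 81.6°, so BC runs at 46.0° + (180° − 81.6°) = 144.4° from the x-axis; with |BC| = 25.5, C = B + 25.5·(cos 144.4°, sin 144.4°) = (13.65, 50.45). The perpendicularity gives CD at right angles to BC; with |CD| = 15.6 on the left of BC, D = C + 15.6·(-0.5821, -0.8131) = (4.570, 37.77). Then |GD| = |D − G| = 38.04.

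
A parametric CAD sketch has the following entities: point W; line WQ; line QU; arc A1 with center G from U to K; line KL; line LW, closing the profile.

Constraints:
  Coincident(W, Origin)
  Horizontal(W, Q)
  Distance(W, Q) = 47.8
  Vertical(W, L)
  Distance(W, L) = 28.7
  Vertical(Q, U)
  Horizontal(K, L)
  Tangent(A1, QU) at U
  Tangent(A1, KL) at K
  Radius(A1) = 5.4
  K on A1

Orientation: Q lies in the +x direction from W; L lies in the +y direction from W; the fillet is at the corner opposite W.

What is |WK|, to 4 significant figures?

51.20

W is at the origin; WQ is horizontal with |WQ| = 47.8 and Q on the +x side, so Q = (47.80, 0.000). W and L share the same x with |WL| = 28.7 and L on the +y side, so L = (0.000, 28.70). The virtual corner opposite W is at (47.80, 28.70). The tangent condition forces GU to be normal to QU and A1 meets KL tangentially, so GK is at right angles to KL, with radius 5.4, so the center G sits 5.4 in from both sides at G = (42.40, 23.30). That places the tangent points at U = (47.80, 23.30) on QU and K = (42.40, 28.70) on KL. Then |WK| = |K − W| = 51.20.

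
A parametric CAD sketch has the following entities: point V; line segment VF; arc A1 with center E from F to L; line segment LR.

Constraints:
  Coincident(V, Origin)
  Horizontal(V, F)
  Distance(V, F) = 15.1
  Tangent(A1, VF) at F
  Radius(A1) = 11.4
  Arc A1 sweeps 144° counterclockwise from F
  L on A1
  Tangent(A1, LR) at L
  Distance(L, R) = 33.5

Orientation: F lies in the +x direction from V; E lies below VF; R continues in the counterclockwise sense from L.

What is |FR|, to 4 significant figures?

45.18

On A1, F sits at bearing 90° from E; a 144° counterclockwise sweep puts L at bearing 234°, so L = E + 11.4·(cos 234°, sin 234°) = (8.399, -20.62). The tangent condition forces EL to be normal to LR, so LR runs along (−sin 234°, cos 234°); with |LR| = 33.5, R = (35.50, -40.31). Then |FR| = |R − F| = 45.18.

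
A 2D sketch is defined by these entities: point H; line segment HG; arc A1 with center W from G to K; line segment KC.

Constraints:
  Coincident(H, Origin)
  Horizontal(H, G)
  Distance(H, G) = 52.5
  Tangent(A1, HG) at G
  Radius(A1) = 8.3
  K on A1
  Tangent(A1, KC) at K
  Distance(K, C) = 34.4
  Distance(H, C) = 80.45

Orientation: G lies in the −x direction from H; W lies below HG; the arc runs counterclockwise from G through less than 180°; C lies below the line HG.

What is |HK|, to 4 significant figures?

60.72

Checks: H = (0.00, 0.00) ✓; |WK| = 8.300 ✓; ∠(WK, KC) = 90.00° ✓; |KC| = 34.40 ✓; |HC| = 80.45 ✓.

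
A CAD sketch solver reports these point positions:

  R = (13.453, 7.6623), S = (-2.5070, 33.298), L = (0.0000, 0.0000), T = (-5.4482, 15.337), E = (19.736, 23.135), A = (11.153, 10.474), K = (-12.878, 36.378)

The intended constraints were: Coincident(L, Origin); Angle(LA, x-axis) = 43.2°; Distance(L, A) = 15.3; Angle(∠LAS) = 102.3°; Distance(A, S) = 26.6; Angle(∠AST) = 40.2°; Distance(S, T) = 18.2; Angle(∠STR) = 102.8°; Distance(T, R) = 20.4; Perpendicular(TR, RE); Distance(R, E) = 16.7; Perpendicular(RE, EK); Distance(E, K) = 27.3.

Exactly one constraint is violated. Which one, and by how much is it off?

Distance(E, K) = 27.3 — off by 7.90.

L = (0.00, 0.00) ✓; LA at 43.20° ✓; |LA| = 15.30 ✓; ∠LAS = 102.3° ✓; |AS| = 26.60 ✓; ∠AST = 40.20° ✓; |ST| = 18.20 ✓; ∠STR = 102.8° ✓; |TR| = 20.40 ✓; ∠(TR, RE) = 90.00° ✓; |RE| = 16.70 ✓; ∠(RE, EK) = 90.00° ✓; |EK| = 35.20 ✗.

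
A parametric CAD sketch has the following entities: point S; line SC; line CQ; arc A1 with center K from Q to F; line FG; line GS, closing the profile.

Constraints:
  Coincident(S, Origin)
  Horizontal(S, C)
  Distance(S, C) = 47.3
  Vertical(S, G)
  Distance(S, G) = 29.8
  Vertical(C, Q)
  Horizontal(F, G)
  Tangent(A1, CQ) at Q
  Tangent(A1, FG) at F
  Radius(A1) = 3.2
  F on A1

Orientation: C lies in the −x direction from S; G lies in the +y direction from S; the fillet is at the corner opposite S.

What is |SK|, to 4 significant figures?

51.50

S is at the origin; SC is horizontal with |SC| = 47.3 and C on the −x side, so C = (-47.30, 0.000). S and G share the same x with |SG| = 29.8 and G on the +y side, so G = (0.000, 29.80). The virtual corner opposite S is at (-47.30, 29.80). The tangent condition forces KQ to be normal to CQ and since A1 is tangent to FG there, KF ⟂ FG, with radius 3.2, so the center K sits 3.2 in from both sides at K = (-44.10, 26.60). Then |SK| = |K − S| = 51.50.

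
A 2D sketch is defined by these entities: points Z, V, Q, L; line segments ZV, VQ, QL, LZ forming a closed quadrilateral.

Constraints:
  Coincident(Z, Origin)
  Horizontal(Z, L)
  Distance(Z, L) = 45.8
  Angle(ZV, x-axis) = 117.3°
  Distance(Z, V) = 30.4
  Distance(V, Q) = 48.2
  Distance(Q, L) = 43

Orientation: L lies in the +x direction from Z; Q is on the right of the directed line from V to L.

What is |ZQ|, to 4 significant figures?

17.88

Checks: |VQ| = 48.20 ✓; |QL| = 43.00 ✓.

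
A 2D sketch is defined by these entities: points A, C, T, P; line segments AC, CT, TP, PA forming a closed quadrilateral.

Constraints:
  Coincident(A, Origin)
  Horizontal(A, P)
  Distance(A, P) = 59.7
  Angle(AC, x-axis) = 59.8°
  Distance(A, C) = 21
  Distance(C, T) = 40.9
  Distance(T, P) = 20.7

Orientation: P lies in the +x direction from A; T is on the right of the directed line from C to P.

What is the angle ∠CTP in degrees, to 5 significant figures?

112.30°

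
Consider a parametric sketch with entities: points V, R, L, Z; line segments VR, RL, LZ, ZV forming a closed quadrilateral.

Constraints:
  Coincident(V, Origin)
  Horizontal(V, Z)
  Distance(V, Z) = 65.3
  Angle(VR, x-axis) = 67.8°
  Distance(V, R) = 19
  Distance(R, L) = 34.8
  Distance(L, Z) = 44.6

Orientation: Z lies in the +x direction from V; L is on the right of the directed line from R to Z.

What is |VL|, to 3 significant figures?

26.5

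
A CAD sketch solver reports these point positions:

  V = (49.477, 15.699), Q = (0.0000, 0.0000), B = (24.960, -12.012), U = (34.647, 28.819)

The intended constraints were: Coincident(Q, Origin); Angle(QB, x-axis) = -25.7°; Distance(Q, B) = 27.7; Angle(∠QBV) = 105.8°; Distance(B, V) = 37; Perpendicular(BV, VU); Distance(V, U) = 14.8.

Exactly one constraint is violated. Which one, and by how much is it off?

Distance(V, U) = 14.8 — off by 5.00.

Q = (0.00, 0.00) ✓; QB at -25.70° ✓; |QB| = 27.70 ✓; ∠QBV = 105.8° ✓; |BV| = 37.00 ✓; ∠(BV, VU) = 90.00° ✓; |VU| = 19.80 ✗.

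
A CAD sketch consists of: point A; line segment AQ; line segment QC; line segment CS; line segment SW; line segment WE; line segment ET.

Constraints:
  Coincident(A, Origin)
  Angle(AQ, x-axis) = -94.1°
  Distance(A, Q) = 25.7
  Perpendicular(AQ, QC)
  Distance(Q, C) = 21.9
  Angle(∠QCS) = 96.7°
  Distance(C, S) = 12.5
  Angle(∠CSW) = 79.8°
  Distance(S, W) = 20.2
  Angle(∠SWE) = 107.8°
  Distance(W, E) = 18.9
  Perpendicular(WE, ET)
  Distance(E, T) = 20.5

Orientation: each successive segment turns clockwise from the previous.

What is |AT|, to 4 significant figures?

42.12

∠SWE = 107.8° gives WE at -79.80° from the x-axis; with |WE| = 18.9, E = (-0.8790, -32.85). WE is perpendicular to ET, so ET runs at -169.8°; with |ET| = 20.5, T = (-21.06, -36.48). Then |AT| = |T − A| = 42.12.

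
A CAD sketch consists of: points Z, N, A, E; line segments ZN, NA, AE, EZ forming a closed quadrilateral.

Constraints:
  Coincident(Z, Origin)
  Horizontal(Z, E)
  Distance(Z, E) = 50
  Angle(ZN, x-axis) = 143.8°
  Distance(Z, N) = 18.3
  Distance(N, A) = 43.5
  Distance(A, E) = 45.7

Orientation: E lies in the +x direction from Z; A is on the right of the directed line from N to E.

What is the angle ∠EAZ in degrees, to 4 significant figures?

83.03°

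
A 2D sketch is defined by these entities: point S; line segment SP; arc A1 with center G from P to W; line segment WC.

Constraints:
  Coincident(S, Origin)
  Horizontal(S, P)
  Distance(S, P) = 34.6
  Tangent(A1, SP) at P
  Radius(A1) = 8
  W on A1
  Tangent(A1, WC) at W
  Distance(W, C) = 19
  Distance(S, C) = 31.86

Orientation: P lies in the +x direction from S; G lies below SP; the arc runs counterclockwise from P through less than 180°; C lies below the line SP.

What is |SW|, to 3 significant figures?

27.5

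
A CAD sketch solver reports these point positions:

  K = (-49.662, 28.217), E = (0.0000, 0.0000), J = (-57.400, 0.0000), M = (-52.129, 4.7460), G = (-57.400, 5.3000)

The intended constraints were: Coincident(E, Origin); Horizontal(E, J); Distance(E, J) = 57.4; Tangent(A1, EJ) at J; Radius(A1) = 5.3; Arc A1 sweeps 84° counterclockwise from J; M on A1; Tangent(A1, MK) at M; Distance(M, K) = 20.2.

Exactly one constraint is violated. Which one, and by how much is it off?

Distance(M, K) = 20.2 — off by 3.40.

E = (0.00, 0.00) ✓; E.y = 0.00, J.y = 0.00 ✓; |EJ| = 57.40 ✓; ∠(GJ, JE) = 90.00° ✓; |GJ| = 5.300 ✓; bearing(G→M) − bearing(G→J) = 84.00° ✓; |GM| = 5.300 ✓; ∠(GM, MK) = 90.00° ✓; |MK| = 23.60 ✗.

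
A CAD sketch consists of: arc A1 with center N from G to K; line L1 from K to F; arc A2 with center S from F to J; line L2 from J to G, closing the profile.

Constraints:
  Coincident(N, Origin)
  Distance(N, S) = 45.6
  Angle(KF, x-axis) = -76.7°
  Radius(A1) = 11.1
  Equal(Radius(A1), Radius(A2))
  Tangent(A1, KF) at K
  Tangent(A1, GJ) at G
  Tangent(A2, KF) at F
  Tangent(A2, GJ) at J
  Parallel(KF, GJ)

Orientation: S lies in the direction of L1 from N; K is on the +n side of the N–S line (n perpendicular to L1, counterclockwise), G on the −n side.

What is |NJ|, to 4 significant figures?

46.93

The slot axis is L1's direction at -76.7°, so u = (cos -76.7°, sin -76.7°) = (0.2300, -0.9732) and n = (−sin -76.7°, cos -76.7°) = (0.9732, 0.2300). N is at the origin and S lies 45.6 along u from N, so S = 45.6·u = (10.49, -44.38). Tangency of A1 to both parallel lines with radius 11.1 puts K and G at N ± 11.1·n: K = (10.80, 2.554), G = (-10.80, -2.554). Equal radii place F and J the same way about S: F = S + 11.1·n = (21.29, -41.82), J = S − 11.1·n = (-0.3120, -46.93). Then |NJ| = |J − N| = 46.93.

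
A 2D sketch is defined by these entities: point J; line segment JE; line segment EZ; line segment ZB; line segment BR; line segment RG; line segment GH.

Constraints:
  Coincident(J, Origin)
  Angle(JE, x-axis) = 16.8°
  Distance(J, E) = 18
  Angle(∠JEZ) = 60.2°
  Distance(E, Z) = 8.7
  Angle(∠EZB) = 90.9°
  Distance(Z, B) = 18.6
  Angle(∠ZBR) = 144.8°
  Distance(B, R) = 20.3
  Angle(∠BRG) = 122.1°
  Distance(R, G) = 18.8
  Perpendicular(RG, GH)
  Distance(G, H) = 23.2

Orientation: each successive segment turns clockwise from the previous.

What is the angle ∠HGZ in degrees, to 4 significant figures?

38.63°

J is at the origin; JE runs at 16.8° with length 18.0, so E = (17.23, 5.203). ∠JEZ = 60.2° gives EZ at -103.0° from the x-axis; with |EZ| = 8.7, Z = (15.27, -3.274). ∠EZB = 90.9° gives ZB at 167.9° from the x-axis; with |ZB| = 18.6, B = (-2.912, 0.6245). ∠ZBR = 144.8° gives BR at 132.7° from the x-axis; with |BR| = 20.3, R = (-16.68, 15.54). ∠BRG = 122.1° gives RG at 74.80° from the x-axis; with |RG| = 18.8, G = (-11.75, 33.69). The perpendicularity gives GH at right angles to RG, so GH runs at -15.20°; with |GH| = 23.2, H = (10.64, 27.60). Then cos ∠HGZ = GH·GZ / (|GH||GZ|), giving 38.63°.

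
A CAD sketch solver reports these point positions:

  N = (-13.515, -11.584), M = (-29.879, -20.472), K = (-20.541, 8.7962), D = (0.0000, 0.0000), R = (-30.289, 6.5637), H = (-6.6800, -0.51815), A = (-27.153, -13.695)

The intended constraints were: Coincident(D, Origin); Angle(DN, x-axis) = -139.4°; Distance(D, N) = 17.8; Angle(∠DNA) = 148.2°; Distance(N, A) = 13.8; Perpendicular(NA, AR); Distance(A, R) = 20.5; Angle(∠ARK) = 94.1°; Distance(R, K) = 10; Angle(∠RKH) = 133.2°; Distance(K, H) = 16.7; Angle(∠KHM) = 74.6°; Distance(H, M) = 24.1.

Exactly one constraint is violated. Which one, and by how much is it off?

Distance(H, M) = 24.1 — off by 6.50.

D = (0.00, 0.00) ✓; DN at -139.4° ✓; |DN| = 17.80 ✓; ∠DNA = 148.2° ✓; |NA| = 13.80 ✓; ∠(NA, AR) = 90.00° ✓; |AR| = 20.50 ✓; ∠ARK = 94.10° ✓; |RK| = 10.00 ✓; ∠RKH = 133.2° ✓; |KH| = 16.70 ✓; ∠KHM = 74.60° ✓; |HM| = 30.60 ✗.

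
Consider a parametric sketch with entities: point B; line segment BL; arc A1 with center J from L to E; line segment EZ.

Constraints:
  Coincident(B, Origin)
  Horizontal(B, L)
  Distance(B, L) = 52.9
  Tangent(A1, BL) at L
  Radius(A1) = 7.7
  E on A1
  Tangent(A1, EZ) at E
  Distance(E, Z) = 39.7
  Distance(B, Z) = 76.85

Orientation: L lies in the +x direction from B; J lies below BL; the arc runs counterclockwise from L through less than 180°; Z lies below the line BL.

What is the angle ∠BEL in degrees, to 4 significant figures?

111.1°

B is at the origin; BL is horizontal with |BL| = 52.9 and L on the +x side, so L = (52.90, 0.000). Tangency of A1 to BL means the radius JL is perpendicular to BL, so J = L + (0, -7.7) = (52.90, -7.700). Since JE ⟂ EZ (tangency), |JZ| = √(7.7² + 39.7²) = 40.44 regardless of where E sits on A1. So Z lies on both circle(B, 76.85) and circle(J, 40.44); the below-BL intersection is Z = (60.47, -47.42). E is the foot of the tangent from Z: E = (45.75, -10.56).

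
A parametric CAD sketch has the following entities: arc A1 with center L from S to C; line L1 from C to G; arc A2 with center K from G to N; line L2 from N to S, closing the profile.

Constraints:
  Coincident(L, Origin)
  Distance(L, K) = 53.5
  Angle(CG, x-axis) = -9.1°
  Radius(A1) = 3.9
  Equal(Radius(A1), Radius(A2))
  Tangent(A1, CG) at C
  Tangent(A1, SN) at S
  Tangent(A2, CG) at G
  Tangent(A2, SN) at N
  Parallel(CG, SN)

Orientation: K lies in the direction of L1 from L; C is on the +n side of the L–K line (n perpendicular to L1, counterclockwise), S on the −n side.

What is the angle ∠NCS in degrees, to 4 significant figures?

81.71°

The slot axis is L1's direction at -9.1°, so u = (cos -9.1°, sin -9.1°) = (0.9874, -0.1582) and n = (−sin -9.1°, cos -9.1°) = (0.1582, 0.9874). L is at the origin and K lies 53.5 along u from L, so K = 53.5·u = (52.83, -8.461). Tangency of A1 to both parallel lines with radius 3.9 puts C and S at L ± 3.9·n: C = (0.6168, 3.851), S = (-0.6168, -3.851). Equal radii place G and N the same way about K: G = K + 3.9·n = (53.44, -4.611), N = K − 3.9·n = (52.21, -12.31). Then cos ∠NCS = CN·CS / (|CN||CS|), giving 81.71°.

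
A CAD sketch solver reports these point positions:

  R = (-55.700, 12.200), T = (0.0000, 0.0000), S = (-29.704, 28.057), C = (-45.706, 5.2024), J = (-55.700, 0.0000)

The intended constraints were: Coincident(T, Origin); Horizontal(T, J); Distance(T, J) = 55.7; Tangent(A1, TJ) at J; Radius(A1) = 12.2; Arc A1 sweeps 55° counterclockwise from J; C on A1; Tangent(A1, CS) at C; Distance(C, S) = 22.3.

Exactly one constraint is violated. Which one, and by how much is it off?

Distance(C, S) = 22.3 — off by 5.60.

T = (0.00, 0.00) ✓; T.y = 0.00, J.y = 0.00 ✓; |TJ| = 55.70 ✓; ∠(RJ, JT) = 90.00° ✓; |RJ| = 12.20 ✓; bearing(R→C) − bearing(R→J) = 55.00° ✓; |RC| = 12.20 ✓; ∠(RC, CS) = 90.00° ✓; |CS| = 27.90 ✗.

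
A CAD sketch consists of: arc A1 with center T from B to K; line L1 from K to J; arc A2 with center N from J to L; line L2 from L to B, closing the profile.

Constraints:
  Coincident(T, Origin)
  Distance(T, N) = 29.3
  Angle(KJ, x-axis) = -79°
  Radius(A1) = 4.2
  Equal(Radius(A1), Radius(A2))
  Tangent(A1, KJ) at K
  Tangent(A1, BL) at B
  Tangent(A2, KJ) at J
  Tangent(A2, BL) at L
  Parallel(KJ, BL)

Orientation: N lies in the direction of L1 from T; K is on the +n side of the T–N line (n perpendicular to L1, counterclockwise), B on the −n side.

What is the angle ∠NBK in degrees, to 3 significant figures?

81.8°

The slot axis is L1's direction at -79.0°, so u = (cos -79.0°, sin -79.0°) = (0.191, -0.982) and n = (−sin -79.0°, cos -79.0°) = (0.982, 0.191). T is at the origin and N lies 29.3 along u from T, so N = 29.3·u = (5.59, -28.8). Tangency of A1 to both parallel lines with radius 4.2 puts K and B at T ± 4.2·n: K = (4.12, 0.801), B = (-4.12, -0.801). Then cos ∠NBK = BN·BK / (|BN||BK|), giving 81.8°.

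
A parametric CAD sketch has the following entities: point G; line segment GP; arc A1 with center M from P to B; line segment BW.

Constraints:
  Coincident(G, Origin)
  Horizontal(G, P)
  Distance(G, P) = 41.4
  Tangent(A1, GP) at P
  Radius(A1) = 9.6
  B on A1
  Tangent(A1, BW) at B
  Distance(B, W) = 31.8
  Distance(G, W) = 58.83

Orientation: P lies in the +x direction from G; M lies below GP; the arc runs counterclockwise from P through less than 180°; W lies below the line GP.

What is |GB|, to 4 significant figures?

34.33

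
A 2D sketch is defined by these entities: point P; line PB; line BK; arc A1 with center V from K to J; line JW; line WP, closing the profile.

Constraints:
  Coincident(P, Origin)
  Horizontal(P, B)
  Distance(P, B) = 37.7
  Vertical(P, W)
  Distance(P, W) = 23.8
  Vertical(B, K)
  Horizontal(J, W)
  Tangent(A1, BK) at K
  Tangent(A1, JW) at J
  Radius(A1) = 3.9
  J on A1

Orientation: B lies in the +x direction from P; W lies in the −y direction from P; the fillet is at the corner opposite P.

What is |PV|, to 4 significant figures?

39.22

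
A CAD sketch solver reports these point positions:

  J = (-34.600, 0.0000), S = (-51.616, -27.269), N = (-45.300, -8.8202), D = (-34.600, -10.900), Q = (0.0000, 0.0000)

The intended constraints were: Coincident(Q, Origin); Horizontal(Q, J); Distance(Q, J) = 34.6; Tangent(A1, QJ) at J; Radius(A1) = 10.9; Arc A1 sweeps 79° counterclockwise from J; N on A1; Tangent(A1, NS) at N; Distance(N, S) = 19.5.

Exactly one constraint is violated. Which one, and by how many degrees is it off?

Tangent(A1, NS) at N — off by 7.90°.

Q = (0.00, 0.00) ✓; Q.y = 0.00, J.y = 0.00 ✓; |QJ| = 34.60 ✓; ∠(DJ, JQ) = 90.00° ✓; |DJ| = 10.90 ✓; bearing(D→N) − bearing(D→J) = 79.00° ✓; |DN| = 10.90 ✓; ∠(DN, NS) = 97.90° ✗; |NS| = 19.50 ✓.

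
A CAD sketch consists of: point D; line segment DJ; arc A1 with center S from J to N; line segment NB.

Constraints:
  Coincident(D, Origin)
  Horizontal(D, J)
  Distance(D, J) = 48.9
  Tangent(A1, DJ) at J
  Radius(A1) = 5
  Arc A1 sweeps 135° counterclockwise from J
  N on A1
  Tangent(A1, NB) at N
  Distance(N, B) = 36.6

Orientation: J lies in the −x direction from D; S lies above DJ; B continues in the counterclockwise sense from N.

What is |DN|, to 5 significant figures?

46.160

D is at the origin; DJ is horizontal with |DJ| = 48.9 and J on the −x side, so J = (-48.900, 0.0000). A1 meets DJ tangentially, so SJ is at right angles to DJ, so S = J + (0, 5) = (-48.900, 5.0000). On A1, J sits at bearing -90° from S; a 135° counterclockwise sweep puts N at bearing 45°, so N = S + 5.0·(cos 45°, sin 45°) = (-45.364, 8.5355). Then |DN| = |N − D| = 46.160.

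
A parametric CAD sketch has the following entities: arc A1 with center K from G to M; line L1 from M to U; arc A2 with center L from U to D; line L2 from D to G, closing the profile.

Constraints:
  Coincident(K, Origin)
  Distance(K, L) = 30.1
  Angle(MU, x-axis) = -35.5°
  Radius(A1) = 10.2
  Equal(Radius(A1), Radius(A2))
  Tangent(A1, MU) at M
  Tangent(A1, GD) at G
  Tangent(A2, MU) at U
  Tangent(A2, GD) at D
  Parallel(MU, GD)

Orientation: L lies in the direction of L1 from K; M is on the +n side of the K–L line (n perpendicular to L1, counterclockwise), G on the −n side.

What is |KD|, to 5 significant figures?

31.781

Tangency of A1 to both parallel lines with radius 10.2 puts M and G at K ± 10.2·n: M = (5.9232, 8.3040), G = (-5.9232, -8.3040). Equal radii place U and D the same way about L: U = L + 10.2·n = (30.428, -9.1752), D = L − 10.2·n = (18.582, -25.783). Then |KD| = |D − K| = 31.781.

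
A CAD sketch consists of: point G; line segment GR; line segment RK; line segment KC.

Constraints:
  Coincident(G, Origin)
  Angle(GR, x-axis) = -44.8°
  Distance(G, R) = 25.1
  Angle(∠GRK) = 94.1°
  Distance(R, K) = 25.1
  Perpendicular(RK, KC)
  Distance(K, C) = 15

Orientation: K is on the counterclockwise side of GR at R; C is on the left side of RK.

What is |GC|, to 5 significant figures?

28.706

G is at the origin; GR runs at -44.8° with length 25.1, so R = 25.1·(cos -44.8°, sin -44.8°) = (17.810, -17.686). ∠GRK = 94.1°, so RK runs at -44.8° + (180° − 94.1°) = 41.100° from the x-axis; with |RK| = 25.1, K = R + 25.1·(cos 41.100°, sin 41.100°) = (36.725, -1.1862). The perpendicularity gives KC at right angles to RK; with |KC| = 15.0 on the left of RK, C = K + 15.0·(-0.65738, 0.75356) = (26.864, 10.117). Then |GC| = |C − G| = 28.706.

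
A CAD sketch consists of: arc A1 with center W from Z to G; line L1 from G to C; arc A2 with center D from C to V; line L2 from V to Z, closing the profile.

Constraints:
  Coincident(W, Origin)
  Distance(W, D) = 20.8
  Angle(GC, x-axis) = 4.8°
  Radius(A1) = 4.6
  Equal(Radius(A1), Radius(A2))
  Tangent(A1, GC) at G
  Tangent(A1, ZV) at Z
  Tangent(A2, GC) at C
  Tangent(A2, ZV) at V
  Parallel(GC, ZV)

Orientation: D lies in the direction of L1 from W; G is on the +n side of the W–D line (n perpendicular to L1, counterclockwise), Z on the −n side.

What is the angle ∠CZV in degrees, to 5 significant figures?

23.860°

The slot axis is L1's direction at 4.8°, so u = (cos 4.8°, sin 4.8°) = (0.99649, 0.083678) and n = (−sin 4.8°, cos 4.8°) = (-0.083678, 0.99649). W is at the origin and D lies 20.8 along u from W, so D = 20.8·u = (20.727, 1.7405). Tangency of A1 to both parallel lines with radius 4.6 puts G and Z at W ± 4.6·n: G = (-0.38492, 4.5839), Z = (0.38492, -4.5839). Equal radii place C and V the same way about D: C = D + 4.6·n = (20.342, 6.3244), V = D − 4.6·n = (21.112, -2.8434). Then cos ∠CZV = ZC·ZV / (|ZC||ZV|), giving 23.860°.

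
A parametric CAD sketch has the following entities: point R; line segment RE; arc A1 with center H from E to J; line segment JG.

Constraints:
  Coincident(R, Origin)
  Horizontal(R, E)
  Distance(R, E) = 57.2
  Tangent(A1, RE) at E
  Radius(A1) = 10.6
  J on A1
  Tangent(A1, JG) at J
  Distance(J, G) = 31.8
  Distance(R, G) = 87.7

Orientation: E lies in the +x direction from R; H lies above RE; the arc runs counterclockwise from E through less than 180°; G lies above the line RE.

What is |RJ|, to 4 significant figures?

67.01

R is at the origin; RE is horizontal with |RE| = 57.2 and E on the +x side, so E = (57.20, 0.000). Tangency of A1 to RE means the radius HE is perpendicular to RE, so H = E + (0, 10.6) = (57.20, 10.60). Since HJ ⟂ JG (tangency), |HG| = √(10.6² + 31.8²) = 33.52 regardless of where J sits on A1. So G lies on both circle(R, 87.7) and circle(H, 33.52); the above-RE intersection is G = (80.58, 34.62). J is the foot of the tangent from G: J = (66.74, 5.990).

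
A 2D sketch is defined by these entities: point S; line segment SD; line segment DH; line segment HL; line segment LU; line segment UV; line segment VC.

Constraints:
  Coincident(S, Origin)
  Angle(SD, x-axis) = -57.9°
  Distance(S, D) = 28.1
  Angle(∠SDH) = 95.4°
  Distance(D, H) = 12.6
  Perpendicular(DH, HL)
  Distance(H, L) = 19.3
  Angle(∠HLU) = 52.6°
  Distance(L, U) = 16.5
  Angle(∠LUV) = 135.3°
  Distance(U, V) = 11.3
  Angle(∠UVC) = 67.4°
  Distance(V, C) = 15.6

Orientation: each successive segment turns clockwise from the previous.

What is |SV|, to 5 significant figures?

29.895

S is at the origin; SD runs at -57.9° with length 28.1, so D = (14.932, -23.804). ∠SDH = 95.4° gives DH at -142.50° from the x-axis; with |DH| = 12.6, H = (4.9360, -31.475). DH is perpendicular to HL, so HL runs at 127.50°; with |HL| = 19.3, L = (-6.8130, -16.163). ∠HLU = 52.6° gives LU at 0.10000° from the x-axis; with |LU| = 16.5, U = (9.6869, -16.134). ∠LUV = 135.3° gives UV at -44.600° from the x-axis; with |UV| = 11.3, V = (17.733, -24.068). Then |SV| = |V − S| = 29.895.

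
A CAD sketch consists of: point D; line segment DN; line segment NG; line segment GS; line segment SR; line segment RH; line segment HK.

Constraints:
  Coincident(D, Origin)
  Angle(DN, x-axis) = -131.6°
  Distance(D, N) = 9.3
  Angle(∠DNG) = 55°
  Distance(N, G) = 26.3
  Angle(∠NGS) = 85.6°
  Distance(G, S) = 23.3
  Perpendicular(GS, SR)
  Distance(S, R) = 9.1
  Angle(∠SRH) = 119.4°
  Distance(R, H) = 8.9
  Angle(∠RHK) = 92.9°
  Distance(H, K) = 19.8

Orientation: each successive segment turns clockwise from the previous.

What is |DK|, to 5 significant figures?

23.964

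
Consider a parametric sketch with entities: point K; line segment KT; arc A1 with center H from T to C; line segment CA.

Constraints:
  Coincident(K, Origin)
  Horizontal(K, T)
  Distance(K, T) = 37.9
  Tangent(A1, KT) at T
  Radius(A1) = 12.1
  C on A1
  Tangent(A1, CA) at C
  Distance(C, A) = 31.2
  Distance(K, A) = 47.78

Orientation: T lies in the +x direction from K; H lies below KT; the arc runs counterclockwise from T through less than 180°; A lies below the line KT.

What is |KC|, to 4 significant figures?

28.07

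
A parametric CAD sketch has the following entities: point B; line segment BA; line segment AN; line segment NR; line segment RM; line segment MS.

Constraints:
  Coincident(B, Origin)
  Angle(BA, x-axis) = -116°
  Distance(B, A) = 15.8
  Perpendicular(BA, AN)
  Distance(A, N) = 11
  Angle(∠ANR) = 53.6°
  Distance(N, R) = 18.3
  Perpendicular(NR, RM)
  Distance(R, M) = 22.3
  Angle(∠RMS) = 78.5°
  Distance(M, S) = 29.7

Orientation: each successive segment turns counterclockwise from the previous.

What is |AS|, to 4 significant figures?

18.89

B is at the origin; BA runs at -116.0° with length 15.8, so A = (-6.926, -14.20). BA ⟂ AN, so AN runs at -26.00°; with |AN| = 11.0, N = (2.960, -19.02). ∠ANR = 53.6° gives NR at 100.4° from the x-axis; with |NR| = 18.3, R = (-0.3430, -1.024). NR is perpendicular to RM, so RM runs at -169.6°; with |RM| = 22.3, M = (-22.28, -5.049). ∠RMS = 78.5° gives MS at -68.10° from the x-axis; with |MS| = 29.7, S = (-11.20, -32.61). Then |AS| = |S − A| = 18.89.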